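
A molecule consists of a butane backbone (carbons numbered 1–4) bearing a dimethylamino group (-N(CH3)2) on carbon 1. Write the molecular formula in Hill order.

C6H15N

Atom tally by fragment:
  (CH3)2NCH2 → C:3 H:8 N:1
  CH2 → C:1 H:2
  CH2 → C:1 H:2
  CH3 → C:1 H:3
Element totals:
  C: 6
  H: 15
  N: 1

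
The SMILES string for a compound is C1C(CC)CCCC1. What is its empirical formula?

CH2

Atom tally by fragment:
  cyclohexane ring core → C:6 H:12
  (− 1 ring H displaced by substituents)
  + C2H5 → C:2 H:5
Element totals:
  C: 8
  H: 16
Molecular formula: C8H16.
gcd of subscripts = 8; dividing each by 8:
  C: 8/8 = 1
  H: 16/8 = 2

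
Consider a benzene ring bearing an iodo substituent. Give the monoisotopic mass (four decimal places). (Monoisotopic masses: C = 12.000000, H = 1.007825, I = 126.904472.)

Atom tally by fragment:
  benzene ring core → C:6 H:6
  (− 1 ring H displaced by substituents)
  + I → I:1
Element totals:
  C: 6
  H: 5
  I: 1
Molecular formula: C6H5I.
  M = 6(12.0) + 5(1.007825) + 126.904472
    = 72.000000 + 5.039125 + 126.904472 = 203.943597

203.9436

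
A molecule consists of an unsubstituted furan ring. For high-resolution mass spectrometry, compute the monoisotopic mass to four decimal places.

68.0262

Atom tally by fragment:
  furan ring core → C:4 H:4 O:1
Element totals:
  C: 4
  H: 4
  O: 1
Molecular formula: C4H4O.
  M = 4(12.0) + 4(1.007825) + 15.994915
    = 48.000000 + 4.031300 + 15.994915 = 68.026215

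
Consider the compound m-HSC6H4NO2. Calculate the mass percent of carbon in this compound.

46.44%

Element totals:
  C: 6
  H: 5
  N: 1
  O: 2
  S: 1
Molecular formula: C6H5NO2S.
Molar mass = 155.171 g/mol.
Mass from C: 6 × 12.011 = 72.066 g/mol.
%C = 72.066 / 155.171 × 100 = 46.44%.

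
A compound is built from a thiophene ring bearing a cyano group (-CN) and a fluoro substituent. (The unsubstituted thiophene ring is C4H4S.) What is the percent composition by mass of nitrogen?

Atom tally by fragment:
  thiophene ring core → C:4 H:4 S:1
  (− 2 ring H displaced by substituents)
  + CN → C:1 N:1
  + F → F:1
Element totals:
  C: 5
  H: 2
  F: 1
  N: 1
  S: 1
Molecular formula: C5H2FNS.
Molar mass = 127.136 g/mol.
Mass from N: 1 × 14.007 = 14.007 g/mol.
%N = 14.007 / 127.136 × 100 = 11.02%.

11.02%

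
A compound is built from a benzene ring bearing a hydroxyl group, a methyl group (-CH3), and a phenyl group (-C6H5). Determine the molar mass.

Atom tally by fragment:
  benzene ring core → C:6 H:6
  (− 3 ring H displaced by substituents)
  + OH → O:1 H:1
  + CH3 → C:1 H:3
  + C6H5 → C:6 H:5
Element totals:
  C: 13
  H: 12
  O: 1
Molecular formula: C13H12O.
  M = 13(12.011) + 12(1.008) + 15.999
    = 156.143 + 12.096 + 15.999 = 184.238

184.24 g/mol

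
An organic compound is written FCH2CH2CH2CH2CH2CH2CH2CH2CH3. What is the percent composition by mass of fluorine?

12.99%

Atom tally by fragment:
  FCH2 → C:1 H:2 F:1
  CH2 → C:1 H:2
  CH2 → C:1 H:2
  CH2 → C:1 H:2
  CH2 → C:1 H:2
  CH2 → C:1 H:2
  CH2 → C:1 H:2
  CH2 → C:1 H:2
  CH3 → C:1 H:3
Element totals:
  C: 9
  H: 19
  F: 1
Molecular formula: C9H19F.
Molar mass = 146.249 g/mol.
Mass from F: 1 × 18.998 = 18.998 g/mol.
%F = 18.998 / 146.249 × 100 = 12.99%.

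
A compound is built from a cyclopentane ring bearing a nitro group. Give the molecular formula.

C5H9NO2

Atom tally by fragment:
  cyclopentane ring core → C:5 H:10
  (− 1 ring H displaced by substituents)
  + NO2 → N:1 O:2
Element totals:
  C: 5
  H: 9
  N: 1
  O: 2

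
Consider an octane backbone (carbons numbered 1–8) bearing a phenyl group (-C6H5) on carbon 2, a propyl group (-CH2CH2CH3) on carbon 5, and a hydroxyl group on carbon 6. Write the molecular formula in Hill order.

C17H28O

Atom tally by fragment:
  CH3 → C:1 H:3
  CH(C6H5) → C:7 H:6
  CH2 → C:1 H:2
  CH2 → C:1 H:2
  CH(CH2CH2CH3) → C:4 H:8
  CH(OH) → C:1 H:2 O:1
  CH2 → C:1 H:2
  CH3 → C:1 H:3
Element totals:
  C: 17
  H: 28
  O: 1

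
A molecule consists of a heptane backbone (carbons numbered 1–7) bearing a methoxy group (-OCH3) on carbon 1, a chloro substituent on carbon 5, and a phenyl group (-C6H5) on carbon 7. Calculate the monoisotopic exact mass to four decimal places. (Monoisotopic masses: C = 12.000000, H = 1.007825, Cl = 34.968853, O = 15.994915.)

Atom tally by fragment:
  CH3OCH2 → C:2 H:5 O:1
  CH2 → C:1 H:2
  CH2 → C:1 H:2
  CH2 → C:1 H:2
  CH(Cl) → C:1 H:1 Cl:1
  CH2 → C:1 H:2
  CH2C6H5 → C:7 H:7
Element totals:
  C: 14
  H: 21
  Cl: 1
  O: 1
Molecular formula: C14H21ClO.
  M = 14(12.0) + 21(1.007825) + 34.968853 + 15.994915
    = 168.000000 + 21.164325 + 34.968853 + 15.994915 = 240.128093

240.1281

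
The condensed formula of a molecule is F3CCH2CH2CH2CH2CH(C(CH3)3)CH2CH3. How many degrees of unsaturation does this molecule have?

0

Element totals:
  C: 12
  H: 23
  F: 3
Molecular formula: C12H23F3.
DoU = (2C + 2 + N − H − X) / 2 = (2·12 + 2 + 0 − 23 − 3) / 2 = 0.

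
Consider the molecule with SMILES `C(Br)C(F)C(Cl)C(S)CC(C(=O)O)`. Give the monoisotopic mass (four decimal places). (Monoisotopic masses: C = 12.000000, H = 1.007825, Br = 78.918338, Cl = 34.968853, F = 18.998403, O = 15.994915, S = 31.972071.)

291.9336

Atom tally by fragment:
  BrCH2 → C:1 H:2 Br:1
  CH(F) → C:1 H:1 F:1
  CH(Cl) → C:1 H:1 Cl:1
  CH(SH) → C:1 H:2 S:1
  CH2 → C:1 H:2
  CH2COOH → C:2 H:3 O:2
Element totals:
  C: 7
  H: 11
  Br: 1
  Cl: 1
  F: 1
  O: 2
  S: 1
Molecular formula: C7H11BrClFO2S.
  M = 7(12.0) + 11(1.007825) + 78.918338 + 34.968853 + 18.998403 + 2(15.994915) + 31.972071
    = 84.000000 + 11.086075 + 78.918338 + 34.968853 + 18.998403 + 31.989830 + 31.972071 = 291.933570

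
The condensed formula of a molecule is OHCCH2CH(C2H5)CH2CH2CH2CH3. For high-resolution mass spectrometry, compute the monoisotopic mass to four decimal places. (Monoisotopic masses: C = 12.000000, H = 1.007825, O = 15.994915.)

142.1358

Element totals:
  C: 9
  H: 18
  O: 1
Molecular formula: C9H18O.
  M = 9(12.0) + 18(1.007825) + 15.994915
    = 108.000000 + 18.140850 + 15.994915 = 142.135765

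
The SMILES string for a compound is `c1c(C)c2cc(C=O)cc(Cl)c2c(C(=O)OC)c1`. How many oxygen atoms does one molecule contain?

3

Atom tally by fragment:
  naphthalene ring system core → C:10 H:8
  (− 4 ring H displaced by substituents)
  + CH3 → C:1 H:3
  + CHO → C:1 H:1 O:1
  + Cl → Cl:1
  + COOCH3 → C:2 H:3 O:2
Element totals:
  C: 14
  H: 11
  Cl: 1
  O: 3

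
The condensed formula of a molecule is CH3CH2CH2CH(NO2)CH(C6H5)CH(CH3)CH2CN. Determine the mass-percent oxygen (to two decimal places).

12.29%

Atom tally by fragment:
  CH3 → C:1 H:3
  CH2 → C:1 H:2
  CH2 → C:1 H:2
  CH(NO2) → C:1 H:1 N:1 O:2
  CH(C6H5) → C:7 H:6
  CH(CH3) → C:2 H:4
  CH2CN → C:2 H:2 N:1
Element totals:
  C: 15
  H: 20
  N: 2
  O: 2
Molecular formula: C15H20N2O2.
Molar mass = 260.337 g/mol.
Mass from O: 2 × 15.999 = 31.998 g/mol.
%O = 31.998 / 260.337 × 100 = 12.29%.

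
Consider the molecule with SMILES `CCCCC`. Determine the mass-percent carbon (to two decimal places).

83.24%

Atom tally by fragment:
  CH3 → C:1 H:3
  CH2 → C:1 H:2
  CH2 → C:1 H:2
  CH2 → C:1 H:2
  CH3 → C:1 H:3
Element totals:
  C: 5
  H: 12
Molecular formula: C5H12.
Molar mass = 72.151 g/mol.
Mass from C: 5 × 12.011 = 60.055 g/mol.
%C = 60.055 / 72.151 × 100 = 83.24%.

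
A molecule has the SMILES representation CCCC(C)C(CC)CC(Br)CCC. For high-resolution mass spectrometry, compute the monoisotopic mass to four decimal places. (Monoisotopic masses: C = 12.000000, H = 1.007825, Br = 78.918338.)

Atom tally by fragment:
  CH3 → C:1 H:3
  CH2 → C:1 H:2
  CH2 → C:1 H:2
  CH(CH3) → C:2 H:4
  CH(C2H5) → C:3 H:6
  CH2 → C:1 H:2
  CH(Br) → C:1 H:1 Br:1
  CH2 → C:1 H:2
  CH2 → C:1 H:2
  CH3 → C:1 H:3
Element totals:
  C: 13
  H: 27
  Br: 1
Molecular formula: C13H27Br.
  M = 13(12.0) + 27(1.007825) + 78.918338
    = 156.000000 + 27.211275 + 78.918338 = 262.129613

262.1296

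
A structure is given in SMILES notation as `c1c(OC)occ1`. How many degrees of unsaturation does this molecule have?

3

Atom tally by fragment:
  furan ring core → C:4 H:4 O:1
  (− 1 ring H displaced by substituents)
  + OCH3 → C:1 H:3 O:1
Element totals:
  C: 5
  H: 6
  O: 2
Molecular formula: C5H6O2.
DoU = (2C + 2 + N − H − X) / 2 = (2·5 + 2 + 0 − 6 − 0) / 2 = 3.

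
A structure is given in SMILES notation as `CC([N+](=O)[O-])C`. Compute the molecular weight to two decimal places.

89.09 g/mol

Atom tally by fragment:
  CH3 → C:1 H:3
  CH(NO2) → C:1 H:1 N:1 O:2
  CH3 → C:1 H:3
Element totals:
  C: 3
  H: 7
  N: 1
  O: 2
Molecular formula: C3H7NO2.
  M = 3(12.011) + 7(1.008) + 14.007 + 2(15.999)
    = 36.033 + 7.056 + 14.007 + 31.998 = 89.094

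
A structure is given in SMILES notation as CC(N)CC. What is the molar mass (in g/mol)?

Atom tally by fragment:
  CH3 → C:1 H:3
  CH(NH2) → C:1 H:3 N:1
  CH2 → C:1 H:2
  CH3 → C:1 H:3
Element totals:
  C: 4
  H: 11
  N: 1
Molecular formula: C4H11N.
  M = 4(12.011) + 11(1.008) + 14.007
    = 48.044 + 11.088 + 14.007 = 73.139

73.14 g/mol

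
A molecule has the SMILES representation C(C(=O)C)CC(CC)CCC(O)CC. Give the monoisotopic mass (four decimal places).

Atom tally by fragment:
  CH3COCH2 → C:3 H:5 O:1
  CH2 → C:1 H:2
  CH(C2H5) → C:3 H:6
  CH2 → C:1 H:2
  CH2 → C:1 H:2
  CH(OH) → C:1 H:2 O:1
  CH2 → C:1 H:2
  CH3 → C:1 H:3
Element totals:
  C: 12
  H: 24
  O: 2
Molecular formula: C12H24O2.
  M = 12(12.0) + 24(1.007825) + 2(15.994915)
    = 144.000000 + 24.187800 + 31.989830 = 200.177630

200.1776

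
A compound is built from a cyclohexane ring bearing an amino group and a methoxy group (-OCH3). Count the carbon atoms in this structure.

Atom tally by fragment:
  cyclohexane ring core → C:6 H:12
  (− 2 ring H displaced by substituents)
  + NH2 → N:1 H:2
  + OCH3 → C:1 H:3 O:1
Element totals:
  C: 7
  H: 15
  N: 1
  O: 1

7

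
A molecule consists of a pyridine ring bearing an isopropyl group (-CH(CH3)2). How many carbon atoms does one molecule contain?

8

Atom tally by fragment:
  pyridine ring core → C:5 H:5 N:1
  (− 1 ring H displaced by substituents)
  + CH(CH3)2 → C:3 H:7
Element totals:
  C: 8
  H: 11
  N: 1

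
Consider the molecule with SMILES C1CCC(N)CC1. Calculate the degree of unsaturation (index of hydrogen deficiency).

Atom tally by fragment:
  cyclohexane ring core → C:6 H:12
  (− 1 ring H displaced by substituents)
  + NH2 → N:1 H:2
Element totals:
  C: 6
  H: 13
  N: 1
Molecular formula: C6H13N.
DoU = (2C + 2 + N − H − X) / 2 = (2·6 + 2 + 1 − 13 − 0) / 2 = 1.

1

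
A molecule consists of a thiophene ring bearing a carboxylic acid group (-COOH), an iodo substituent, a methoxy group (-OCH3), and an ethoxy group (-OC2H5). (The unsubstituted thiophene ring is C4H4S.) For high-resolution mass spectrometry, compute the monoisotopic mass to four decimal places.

327.9266

Atom tally by fragment:
  thiophene ring core → C:4 H:4 S:1
  (− 4 ring H displaced by substituents)
  + COOH → C:1 H:1 O:2
  + I → I:1
  + OCH3 → C:1 H:3 O:1
  + OC2H5 → C:2 H:5 O:1
Element totals:
  C: 8
  H: 9
  I: 1
  O: 4
  S: 1
Molecular formula: C8H9IO4S.
  M = 8(12.0) + 9(1.007825) + 126.904472 + 4(15.994915) + 31.972071
    = 96.000000 + 9.070425 + 126.904472 + 63.979660 + 31.972071 = 327.926628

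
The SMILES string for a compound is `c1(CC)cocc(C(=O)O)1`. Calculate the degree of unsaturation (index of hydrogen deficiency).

Atom tally by fragment:
  furan ring core → C:4 H:4 O:1
  (− 2 ring H displaced by substituents)
  + C2H5 → C:2 H:5
  + COOH → C:1 H:1 O:2
Element totals:
  C: 7
  H: 8
  O: 3
Molecular formula: C7H8O3.
DoU = (2C + 2 + N − H − X) / 2 = (2·7 + 2 + 0 − 8 − 0) / 2 = 4.

4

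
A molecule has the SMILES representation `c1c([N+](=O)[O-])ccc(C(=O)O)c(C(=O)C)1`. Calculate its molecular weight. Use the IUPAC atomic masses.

Atom tally by fragment:
  benzene ring core → C:6 H:6
  (− 3 ring H displaced by substituents)
  + NO2 → N:1 O:2
  + COOH → C:1 H:1 O:2
  + COCH3 → C:2 H:3 O:1
Element totals:
  C: 9
  H: 7
  N: 1
  O: 5
Molecular formula: C9H7NO5.
  M = 9(12.011) + 7(1.008) + 14.007 + 5(15.999)
    = 108.099 + 7.056 + 14.007 + 79.995 = 209.157

209.16 g/mol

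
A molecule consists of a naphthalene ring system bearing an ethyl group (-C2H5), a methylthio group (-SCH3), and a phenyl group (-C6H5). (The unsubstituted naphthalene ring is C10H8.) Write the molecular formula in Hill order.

Atom tally by fragment:
  naphthalene ring system core → C:10 H:8
  (− 3 ring H displaced by substituents)
  + C2H5 → C:2 H:5
  + SCH3 → C:1 H:3 S:1
  + C6H5 → C:6 H:5
Element totals:
  C: 19
  H: 18
  S: 1

C19H18S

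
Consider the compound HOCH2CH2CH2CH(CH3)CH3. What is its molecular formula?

Atom tally by fragment:
  HOCH2CH2 → C:2 H:5 O:1
  CH2 → C:1 H:2
  CH(CH3) → C:2 H:4
  CH3 → C:1 H:3
Element totals:
  C: 6
  H: 14
  O: 1

C6H14O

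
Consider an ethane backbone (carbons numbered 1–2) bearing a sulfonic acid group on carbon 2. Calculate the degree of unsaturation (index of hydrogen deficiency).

0

Atom tally by fragment:
  CH3 → C:1 H:3
  CH2SO3H → C:1 H:3 S:1 O:3
Element totals:
  C: 2
  H: 6
  O: 3
  S: 1
Molecular formula: C2H6O3S.
DoU = (2C + 2 + N − H − X) / 2 = (2·2 + 2 + 0 − 6 − 0) / 2 = 0.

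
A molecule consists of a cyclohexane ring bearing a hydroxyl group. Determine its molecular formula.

C6H12O

Atom tally by fragment:
  cyclohexane ring core → C:6 H:12
  (− 1 ring H displaced by substituents)
  + OH → O:1 H:1
Element totals:
  C: 6
  H: 12
  O: 1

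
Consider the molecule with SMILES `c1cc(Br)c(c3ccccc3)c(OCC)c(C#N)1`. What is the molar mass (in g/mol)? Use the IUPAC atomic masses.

302.17 g/mol

Atom tally by fragment:
  benzene ring core → C:6 H:6
  (− 4 ring H displaced by substituents)
  + Br → Br:1
  + C6H5 → C:6 H:5
  + OC2H5 → C:2 H:5 O:1
  + CN → C:1 N:1
Element totals:
  C: 15
  H: 12
  Br: 1
  N: 1
  O: 1
Molecular formula: C15H12BrNO.
  M = 15(12.011) + 12(1.008) + 79.904 + 14.007 + 15.999
    = 180.165 + 12.096 + 79.904 + 14.007 + 15.999 = 302.171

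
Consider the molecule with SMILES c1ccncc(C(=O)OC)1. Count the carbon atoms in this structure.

7

Atom tally by fragment:
  pyridine ring core → C:5 H:5 N:1
  (− 1 ring H displaced by substituents)
  + COOCH3 → C:2 H:3 O:2
Element totals:
  C: 7
  H: 7
  N: 1
  O: 2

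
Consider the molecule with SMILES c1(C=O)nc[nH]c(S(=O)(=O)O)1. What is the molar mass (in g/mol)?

176.15 g/mol

Atom tally by fragment:
  imidazole ring core → C:3 H:4 N:2
  (− 2 ring H displaced by substituents)
  + CHO → C:1 H:1 O:1
  + SO3H → S:1 O:3 H:1
Element totals:
  C: 4
  H: 4
  N: 2
  O: 4
  S: 1
Molecular formula: C4H4N2O4S.
  M = 4(12.011) + 4(1.008) + 2(14.007) + 4(15.999) + 32.06
    = 48.044 + 4.032 + 28.014 + 63.996 + 32.060 = 176.146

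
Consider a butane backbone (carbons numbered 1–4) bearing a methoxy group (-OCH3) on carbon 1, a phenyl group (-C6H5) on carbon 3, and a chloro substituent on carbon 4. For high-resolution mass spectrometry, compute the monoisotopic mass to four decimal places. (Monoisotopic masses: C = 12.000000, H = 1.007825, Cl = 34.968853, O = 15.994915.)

198.0811

Atom tally by fragment:
  CH3OCH2 → C:2 H:5 O:1
  CH2 → C:1 H:2
  CH(C6H5) → C:7 H:6
  CH2Cl → C:1 H:2 Cl:1
Element totals:
  C: 11
  H: 15
  Cl: 1
  O: 1
Molecular formula: C11H15ClO.
  M = 11(12.0) + 15(1.007825) + 34.968853 + 15.994915
    = 132.000000 + 15.117375 + 34.968853 + 15.994915 = 198.081143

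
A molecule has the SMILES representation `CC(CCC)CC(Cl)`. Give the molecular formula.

Atom tally by fragment:
  CH3 → C:1 H:3
  CH(CH2CH2CH3) → C:4 H:8
  CH2 → C:1 H:2
  CH2Cl → C:1 H:2 Cl:1
Element totals:
  C: 7
  H: 15
  Cl: 1

C7H15Cl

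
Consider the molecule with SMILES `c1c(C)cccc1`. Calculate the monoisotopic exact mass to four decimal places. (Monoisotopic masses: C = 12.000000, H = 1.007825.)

Atom tally by fragment:
  benzene ring core → C:6 H:6
  (− 1 ring H displaced by substituents)
  + CH3 → C:1 H:3
Element totals:
  C: 7
  H: 8
Molecular formula: C7H8.
  M = 7(12.0) + 8(1.007825)
    = 84.000000 + 8.062600 = 92.062600

92.0626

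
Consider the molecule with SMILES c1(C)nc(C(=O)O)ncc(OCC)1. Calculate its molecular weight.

182.18 g/mol

Atom tally by fragment:
  pyrimidine ring core → C:4 H:4 N:2
  (− 3 ring H displaced by substituents)
  + CH3 → C:1 H:3
  + COOH → C:1 H:1 O:2
  + OC2H5 → C:2 H:5 O:1
Element totals:
  C: 8
  H: 10
  N: 2
  O: 3
Molecular formula: C8H10N2O3.
  M = 8(12.011) + 10(1.008) + 2(14.007) + 3(15.999)
    = 96.088 + 10.080 + 28.014 + 47.997 = 182.179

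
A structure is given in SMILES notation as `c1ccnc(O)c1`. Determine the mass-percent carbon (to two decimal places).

63.15%

Atom tally by fragment:
  pyridine ring core → C:5 H:5 N:1
  (− 1 ring H displaced by substituents)
  + OH → O:1 H:1
Element totals:
  C: 5
  H: 5
  N: 1
  O: 1
Molecular formula: C5H5NO.
Molar mass = 95.101 g/mol.
Mass from C: 5 × 12.011 = 60.055 g/mol.
%C = 60.055 / 95.101 × 100 = 63.15%.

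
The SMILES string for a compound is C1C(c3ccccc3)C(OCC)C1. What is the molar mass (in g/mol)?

Atom tally by fragment:
  cyclobutane ring core → C:4 H:8
  (− 2 ring H displaced by substituents)
  + C6H5 → C:6 H:5
  + OC2H5 → C:2 H:5 O:1
Element totals:
  C: 12
  H: 16
  O: 1
Molecular formula: C12H16O.
  M = 12(12.011) + 16(1.008) + 15.999
    = 144.132 + 16.128 + 15.999 = 176.259

176.26 g/mol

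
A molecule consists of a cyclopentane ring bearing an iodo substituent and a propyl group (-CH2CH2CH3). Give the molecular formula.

C8H15I

Atom tally by fragment:
  cyclopentane ring core → C:5 H:10
  (− 2 ring H displaced by substituents)
  + I → I:1
  + CH2CH2CH3 → C:3 H:7
Element totals:
  C: 8
  H: 15
  I: 1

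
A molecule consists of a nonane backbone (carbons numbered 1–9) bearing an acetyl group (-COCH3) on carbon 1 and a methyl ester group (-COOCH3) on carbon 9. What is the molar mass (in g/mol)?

228.33 g/mol

Atom tally by fragment:
  CH3COCH2 → C:3 H:5 O:1
  CH2 → C:1 H:2
  CH2 → C:1 H:2
  CH2 → C:1 H:2
  CH2 → C:1 H:2
  CH2 → C:1 H:2
  CH2 → C:1 H:2
  CH2 → C:1 H:2
  CH2COOCH3 → C:3 H:5 O:2
Element totals:
  C: 13
  H: 24
  O: 3
Molecular formula: C13H24O3.
  M = 13(12.011) + 24(1.008) + 3(15.999)
    = 156.143 + 24.192 + 47.997 = 228.332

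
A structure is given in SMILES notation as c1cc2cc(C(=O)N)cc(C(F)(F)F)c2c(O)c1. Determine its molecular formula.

Atom tally by fragment:
  naphthalene ring system core → C:10 H:8
  (− 3 ring H displaced by substituents)
  + CONH2 → C:1 H:2 O:1 N:1
  + CF3 → C:1 F:3
  + OH → O:1 H:1
Element totals:
  C: 12
  H: 8
  F: 3
  N: 1
  O: 2

C12H8F3NO2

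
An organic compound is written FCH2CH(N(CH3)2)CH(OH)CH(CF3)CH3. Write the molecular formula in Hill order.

Element totals:
  C: 8
  H: 15
  F: 4
  N: 1
  O: 1

C8H15F4NO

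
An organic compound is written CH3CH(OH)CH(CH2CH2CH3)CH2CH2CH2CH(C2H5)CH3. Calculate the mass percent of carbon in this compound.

77.93%

Atom tally by fragment:
  CH3 → C:1 H:3
  CH(OH) → C:1 H:2 O:1
  CH(CH2CH2CH3) → C:4 H:8
  CH2 → C:1 H:2
  CH2 → C:1 H:2
  CH2 → C:1 H:2
  CH(C2H5) → C:3 H:6
  CH3 → C:1 H:3
Element totals:
  C: 13
  H: 28
  O: 1
Molecular formula: C13H28O.
Molar mass = 200.366 g/mol.
Mass from C: 13 × 12.011 = 156.143 g/mol.
%C = 156.143 / 200.366 × 100 = 77.93%.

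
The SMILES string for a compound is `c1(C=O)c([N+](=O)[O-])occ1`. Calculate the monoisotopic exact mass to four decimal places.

141.0062

Atom tally by fragment:
  furan ring core → C:4 H:4 O:1
  (− 2 ring H displaced by substituents)
  + CHO → C:1 H:1 O:1
  + NO2 → N:1 O:2
Element totals:
  C: 5
  H: 3
  N: 1
  O: 4
Molecular formula: C5H3NO4.
  M = 5(12.0) + 3(1.007825) + 14.003074 + 4(15.994915)
    = 60.000000 + 3.023475 + 14.003074 + 63.979660 = 141.006209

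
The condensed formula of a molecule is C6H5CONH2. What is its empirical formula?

C7H7NO

Element totals:
  C: 7
  H: 7
  N: 1
  O: 1
Molecular formula: C7H7NO.
gcd of subscripts (7, 7, 1, 1) = 1, so the empirical formula equals the molecular formula.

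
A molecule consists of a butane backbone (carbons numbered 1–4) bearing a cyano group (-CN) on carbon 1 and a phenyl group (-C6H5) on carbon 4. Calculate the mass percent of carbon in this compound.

Atom tally by fragment:
  NCCH2 → C:2 H:2 N:1
  CH2 → C:1 H:2
  CH2 → C:1 H:2
  CH2C6H5 → C:7 H:7
Element totals:
  C: 11
  H: 13
  N: 1
Molecular formula: C11H13N.
Molar mass = 159.232 g/mol.
Mass from C: 11 × 12.011 = 132.121 g/mol.
%C = 132.121 / 159.232 × 100 = 82.97%.

82.97%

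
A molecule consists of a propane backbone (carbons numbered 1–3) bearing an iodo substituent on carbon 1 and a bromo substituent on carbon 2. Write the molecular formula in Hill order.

Atom tally by fragment:
  ICH2 → C:1 H:2 I:1
  CH(Br) → C:1 H:1 Br:1
  CH3 → C:1 H:3
Element totals:
  C: 3
  H: 6
  Br: 1
  I: 1

C3H6BrI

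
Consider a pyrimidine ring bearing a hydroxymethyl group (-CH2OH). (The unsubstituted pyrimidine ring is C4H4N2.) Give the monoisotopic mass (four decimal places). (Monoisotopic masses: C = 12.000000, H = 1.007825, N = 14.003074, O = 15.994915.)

Atom tally by fragment:
  pyrimidine ring core → C:4 H:4 N:2
  (− 1 ring H displaced by substituents)
  + CH2OH → C:1 H:3 O:1
Element totals:
  C: 5
  H: 6
  N: 2
  O: 1
Molecular formula: C5H6N2O.
  M = 5(12.0) + 6(1.007825) + 2(14.003074) + 15.994915
    = 60.000000 + 6.046950 + 28.006148 + 15.994915 = 110.048013

110.0480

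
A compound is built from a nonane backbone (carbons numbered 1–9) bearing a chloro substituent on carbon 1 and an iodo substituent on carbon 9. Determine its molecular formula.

C9H18ClI

Atom tally by fragment:
  ClCH2 → C:1 H:2 Cl:1
  CH2 → C:1 H:2
  CH2 → C:1 H:2
  CH2 → C:1 H:2
  CH2 → C:1 H:2
  CH2 → C:1 H:2
  CH2 → C:1 H:2
  CH2 → C:1 H:2
  CH2I → C:1 H:2 I:1
Element totals:
  C: 9
  H: 18
  Cl: 1
  I: 1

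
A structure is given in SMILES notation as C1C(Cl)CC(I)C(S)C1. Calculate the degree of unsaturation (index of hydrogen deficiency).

Atom tally by fragment:
  cyclohexane ring core → C:6 H:12
  (− 3 ring H displaced by substituents)
  + Cl → Cl:1
  + I → I:1
  + SH → S:1 H:1
Element totals:
  C: 6
  H: 10
  Cl: 1
  I: 1
  S: 1
Molecular formula: C6H10ClIS.
DoU = (2C + 2 + N − H − X) / 2 = (2·6 + 2 + 0 − 10 − 2) / 2 = 1.

1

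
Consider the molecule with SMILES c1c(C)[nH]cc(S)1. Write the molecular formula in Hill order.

Atom tally by fragment:
  pyrrole ring core → C:4 H:5 N:1
  (− 2 ring H displaced by substituents)
  + CH3 → C:1 H:3
  + SH → S:1 H:1
Element totals:
  C: 5
  H: 7
  N: 1
  S: 1

C5H7NS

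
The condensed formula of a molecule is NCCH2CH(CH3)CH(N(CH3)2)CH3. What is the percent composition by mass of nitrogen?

19.98%

Atom tally by fragment:
  NCCH2 → C:2 H:2 N:1
  CH(CH3) → C:2 H:4
  CH(N(CH3)2) → C:3 H:7 N:1
  CH3 → C:1 H:3
Element totals:
  C: 8
  H: 16
  N: 2
Molecular formula: C8H16N2.
Molar mass = 140.230 g/mol.
Mass from N: 2 × 14.007 = 28.014 g/mol.
%N = 28.014 / 140.230 × 100 = 19.98%.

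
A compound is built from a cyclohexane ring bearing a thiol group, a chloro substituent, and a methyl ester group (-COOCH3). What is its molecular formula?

Atom tally by fragment:
  cyclohexane ring core → C:6 H:12
  (− 3 ring H displaced by substituents)
  + SH → S:1 H:1
  + Cl → Cl:1
  + COOCH3 → C:2 H:3 O:2
Element totals:
  C: 8
  H: 13
  Cl: 1
  O: 2
  S: 1

C8H13ClO2S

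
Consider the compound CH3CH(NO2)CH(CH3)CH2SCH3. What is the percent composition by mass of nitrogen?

Element totals:
  C: 6
  H: 13
  N: 1
  O: 2
  S: 1
Molecular formula: C6H13NO2S.
Molar mass = 163.235 g/mol.
Mass from N: 1 × 14.007 = 14.007 g/mol.
%N = 14.007 / 163.235 × 100 = 8.58%.

8.58%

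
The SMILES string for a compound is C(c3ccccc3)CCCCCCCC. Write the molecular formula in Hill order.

Atom tally by fragment:
  C6H5CH2 → C:7 H:7
  CH2 → C:1 H:2
  CH2 → C:1 H:2
  CH2 → C:1 H:2
  CH2 → C:1 H:2
  CH2 → C:1 H:2
  CH2 → C:1 H:2
  CH2 → C:1 H:2
  CH3 → C:1 H:3
Element totals:
  C: 15
  H: 24

C15H24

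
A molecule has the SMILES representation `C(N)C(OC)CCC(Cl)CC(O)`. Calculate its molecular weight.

195.69 g/mol

Atom tally by fragment:
  H2NCH2 → C:1 H:4 N:1
  CH(OCH3) → C:2 H:4 O:1
  CH2 → C:1 H:2
  CH2 → C:1 H:2
  CH(Cl) → C:1 H:1 Cl:1
  CH2 → C:1 H:2
  CH2OH → C:1 H:3 O:1
Element totals:
  C: 8
  H: 18
  Cl: 1
  N: 1
  O: 2
Molecular formula: C8H18ClNO2.
  M = 8(12.011) + 18(1.008) + 35.45 + 14.007 + 2(15.999)
    = 96.088 + 18.144 + 35.450 + 14.007 + 31.998 = 195.687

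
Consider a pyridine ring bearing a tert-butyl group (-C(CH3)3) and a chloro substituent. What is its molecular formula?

C9H12ClN

Atom tally by fragment:
  pyridine ring core → C:5 H:5 N:1
  (− 2 ring H displaced by substituents)
  + C(CH3)3 → C:4 H:9
  + Cl → Cl:1
Element totals:
  C: 9
  H: 12
  Cl: 1
  N: 1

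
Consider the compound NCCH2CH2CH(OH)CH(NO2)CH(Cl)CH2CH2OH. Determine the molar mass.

Atom tally by fragment:
  NCCH2 → C:2 H:2 N:1
  CH2 → C:1 H:2
  CH(OH) → C:1 H:2 O:1
  CH(NO2) → C:1 H:1 N:1 O:2
  CH(Cl) → C:1 H:1 Cl:1
  CH2CH2OH → C:2 H:5 O:1
Element totals:
  C: 8
  H: 13
  Cl: 1
  N: 2
  O: 4
Molecular formula: C8H13ClN2O4.
  M = 8(12.011) + 13(1.008) + 35.45 + 2(14.007) + 4(15.999)
    = 96.088 + 13.104 + 35.450 + 28.014 + 63.996 = 236.652

236.65 g/mol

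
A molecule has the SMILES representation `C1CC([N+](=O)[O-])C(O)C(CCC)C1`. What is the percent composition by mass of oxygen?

25.63%

Atom tally by fragment:
  cyclohexane ring core → C:6 H:12
  (− 3 ring H displaced by substituents)
  + NO2 → N:1 O:2
  + OH → O:1 H:1
  + CH2CH2CH3 → C:3 H:7
Element totals:
  C: 9
  H: 17
  N: 1
  O: 3
Molecular formula: C9H17NO3.
Molar mass = 187.239 g/mol.
Mass from O: 3 × 15.999 = 47.997 g/mol.
%O = 47.997 / 187.239 × 100 = 25.63%.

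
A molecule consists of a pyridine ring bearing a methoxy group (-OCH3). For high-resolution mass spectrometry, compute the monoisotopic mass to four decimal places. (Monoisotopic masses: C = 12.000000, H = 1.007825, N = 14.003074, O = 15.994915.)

109.0528

Atom tally by fragment:
  pyridine ring core → C:5 H:5 N:1
  (− 1 ring H displaced by substituents)
  + OCH3 → C:1 H:3 O:1
Element totals:
  C: 6
  H: 7
  N: 1
  O: 1
Molecular formula: C6H7NO.
  M = 6(12.0) + 7(1.007825) + 14.003074 + 15.994915
    = 72.000000 + 7.054775 + 14.003074 + 15.994915 = 109.052764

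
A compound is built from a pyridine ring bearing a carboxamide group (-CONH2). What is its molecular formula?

Atom tally by fragment:
  pyridine ring core → C:5 H:5 N:1
  (− 1 ring H displaced by substituents)
  + CONH2 → C:1 H:2 O:1 N:1
Element totals:
  C: 6
  H: 6
  N: 2
  O: 1

C6H6N2O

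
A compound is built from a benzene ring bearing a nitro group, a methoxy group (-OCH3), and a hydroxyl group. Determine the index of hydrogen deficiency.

Atom tally by fragment:
  benzene ring core → C:6 H:6
  (− 3 ring H displaced by substituents)
  + NO2 → N:1 O:2
  + OCH3 → C:1 H:3 O:1
  + OH → O:1 H:1
Element totals:
  C: 7
  H: 7
  N: 1
  O: 4
Molecular formula: C7H7NO4.
DoU = (2C + 2 + N − H − X) / 2 = (2·7 + 2 + 1 − 7 − 0) / 2 = 5.

5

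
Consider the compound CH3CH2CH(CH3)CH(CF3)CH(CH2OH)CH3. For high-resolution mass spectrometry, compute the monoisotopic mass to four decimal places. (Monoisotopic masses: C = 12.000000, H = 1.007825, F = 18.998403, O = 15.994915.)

198.1231

Element totals:
  C: 9
  H: 17
  F: 3
  O: 1
Molecular formula: C9H17F3O.
  M = 9(12.0) + 17(1.007825) + 3(18.998403) + 15.994915
    = 108.000000 + 17.133025 + 56.995209 + 15.994915 = 198.123149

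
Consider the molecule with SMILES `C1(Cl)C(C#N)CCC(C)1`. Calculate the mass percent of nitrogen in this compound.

Atom tally by fragment:
  cyclopentane ring core → C:5 H:10
  (− 3 ring H displaced by substituents)
  + Cl → Cl:1
  + CN → C:1 N:1
  + CH3 → C:1 H:3
Element totals:
  C: 7
  H: 10
  Cl: 1
  N: 1
Molecular formula: C7H10ClN.
Molar mass = 143.614 g/mol.
Mass from N: 1 × 14.007 = 14.007 g/mol.
%N = 14.007 / 143.614 × 100 = 9.75%.

9.75%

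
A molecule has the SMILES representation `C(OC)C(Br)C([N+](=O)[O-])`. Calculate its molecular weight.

Atom tally by fragment:
  CH3OCH2 → C:2 H:5 O:1
  CH(Br) → C:1 H:1 Br:1
  CH2NO2 → C:1 H:2 N:1 O:2
Element totals:
  C: 4
  H: 8
  Br: 1
  N: 1
  O: 3
Molecular formula: C4H8BrNO3.
  M = 4(12.011) + 8(1.008) + 79.904 + 14.007 + 3(15.999)
    = 48.044 + 8.064 + 79.904 + 14.007 + 47.997 = 198.016

198.02 g/mol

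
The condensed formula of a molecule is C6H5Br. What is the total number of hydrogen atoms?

5

Element totals:
  C: 6
  H: 5
  Br: 1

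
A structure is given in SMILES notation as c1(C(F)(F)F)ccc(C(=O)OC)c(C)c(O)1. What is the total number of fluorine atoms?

Atom tally by fragment:
  benzene ring core → C:6 H:6
  (− 4 ring H displaced by substituents)
  + CF3 → C:1 F:3
  + COOCH3 → C:2 H:3 O:2
  + CH3 → C:1 H:3
  + OH → O:1 H:1
Element totals:
  C: 10
  H: 9
  F: 3
  O: 3

3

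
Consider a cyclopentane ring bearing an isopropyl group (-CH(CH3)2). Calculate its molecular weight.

112.22 g/mol

Atom tally by fragment:
  cyclopentane ring core → C:5 H:10
  (− 1 ring H displaced by substituents)
  + CH(CH3)2 → C:3 H:7
Element totals:
  C: 8
  H: 16
Molecular formula: C8H16.
  M = 8(12.011) + 16(1.008)
    = 96.088 + 16.128 = 112.216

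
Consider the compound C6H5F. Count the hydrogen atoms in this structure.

5

Atom tally by fragment:
  benzene ring core → C:6 H:6
  (− 1 ring H displaced by substituents)
  + F → F:1
Element totals:
  C: 6
  H: 5
  F: 1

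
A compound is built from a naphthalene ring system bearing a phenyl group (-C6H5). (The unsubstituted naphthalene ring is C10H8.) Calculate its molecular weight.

Atom tally by fragment:
  naphthalene ring system core → C:10 H:8
  (− 1 ring H displaced by substituents)
  + C6H5 → C:6 H:5
Element totals:
  C: 16
  H: 12
Molecular formula: C16H12.
  M = 16(12.011) + 12(1.008)
    = 192.176 + 12.096 = 204.272

204.27 g/mol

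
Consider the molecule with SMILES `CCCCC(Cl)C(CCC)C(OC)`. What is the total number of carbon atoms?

Atom tally by fragment:
  CH3 → C:1 H:3
  CH2 → C:1 H:2
  CH2 → C:1 H:2
  CH2 → C:1 H:2
  CH(Cl) → C:1 H:1 Cl:1
  CH(CH2CH2CH3) → C:4 H:8
  CH2OCH3 → C:2 H:5 O:1
Element totals:
  C: 11
  H: 23
  Cl: 1
  O: 1

11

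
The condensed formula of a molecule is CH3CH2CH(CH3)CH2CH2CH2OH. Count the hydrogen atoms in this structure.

16

Atom tally by fragment:
  CH3 → C:1 H:3
  CH2 → C:1 H:2
  CH(CH3) → C:2 H:4
  CH2 → C:1 H:2
  CH2CH2OH → C:2 H:5 O:1
Element totals:
  C: 7
  H: 16
  O: 1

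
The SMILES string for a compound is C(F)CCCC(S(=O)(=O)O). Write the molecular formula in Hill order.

Atom tally by fragment:
  FCH2 → C:1 H:2 F:1
  CH2 → C:1 H:2
  CH2 → C:1 H:2
  CH2 → C:1 H:2
  CH2SO3H → C:1 H:3 S:1 O:3
Element totals:
  C: 5
  H: 11
  F: 1
  O: 3
  S: 1

C5H11FO3S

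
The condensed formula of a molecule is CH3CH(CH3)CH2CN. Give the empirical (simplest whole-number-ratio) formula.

C5H9N

Atom tally by fragment:
  CH3 → C:1 H:3
  CH(CH3) → C:2 H:4
  CH2CN → C:2 H:2 N:1
Element totals:
  C: 5
  H: 9
  N: 1
Molecular formula: C5H9N.
gcd of subscripts (5, 9, 1) = 1, so the empirical formula equals the molecular formula.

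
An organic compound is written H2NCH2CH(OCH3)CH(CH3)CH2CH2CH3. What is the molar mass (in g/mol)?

Element totals:
  C: 8
  H: 19
  N: 1
  O: 1
Molecular formula: C8H19NO.
  M = 8(12.011) + 19(1.008) + 14.007 + 15.999
    = 96.088 + 19.152 + 14.007 + 15.999 = 145.246

145.25 g/mol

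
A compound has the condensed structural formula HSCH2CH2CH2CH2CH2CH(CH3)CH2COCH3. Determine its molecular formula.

Element totals:
  C: 10
  H: 20
  O: 1
  S: 1

C10H20OS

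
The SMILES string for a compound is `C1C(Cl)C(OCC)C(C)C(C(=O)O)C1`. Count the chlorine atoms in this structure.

Atom tally by fragment:
  cyclohexane ring core → C:6 H:12
  (− 4 ring H displaced by substituents)
  + Cl → Cl:1
  + OC2H5 → C:2 H:5 O:1
  + CH3 → C:1 H:3
  + COOH → C:1 H:1 O:2
Element totals:
  C: 10
  H: 17
  Cl: 1
  O: 3

1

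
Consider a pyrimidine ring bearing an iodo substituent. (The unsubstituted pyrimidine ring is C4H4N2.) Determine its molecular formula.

C4H3IN2

Atom tally by fragment:
  pyrimidine ring core → C:4 H:4 N:2
  (− 1 ring H displaced by substituents)
  + I → I:1
Element totals:
  C: 4
  H: 3
  I: 1
  N: 2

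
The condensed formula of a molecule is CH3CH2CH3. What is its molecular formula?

Atom tally by fragment:
  CH3 → C:1 H:3
  CH2 → C:1 H:2
  CH3 → C:1 H:3
Element totals:
  C: 3
  H: 8

C3H8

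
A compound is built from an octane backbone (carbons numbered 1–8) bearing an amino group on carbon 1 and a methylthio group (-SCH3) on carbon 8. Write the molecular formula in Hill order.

C9H21NS

Atom tally by fragment:
  H2NCH2 → C:1 H:4 N:1
  CH2 → C:1 H:2
  CH2 → C:1 H:2
  CH2 → C:1 H:2
  CH2 → C:1 H:2
  CH2 → C:1 H:2
  CH2 → C:1 H:2
  CH2SCH3 → C:2 H:5 S:1
Element totals:
  C: 9
  H: 21
  N: 1
  S: 1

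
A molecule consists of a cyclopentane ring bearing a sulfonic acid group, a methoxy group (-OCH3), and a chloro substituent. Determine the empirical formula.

Atom tally by fragment:
  cyclopentane ring core → C:5 H:10
  (− 3 ring H displaced by substituents)
  + SO3H → S:1 O:3 H:1
  + OCH3 → C:1 H:3 O:1
  + Cl → Cl:1
Element totals:
  C: 6
  H: 11
  Cl: 1
  O: 4
  S: 1
Molecular formula: C6H11ClO4S.
gcd of subscripts (6, 1, 11, 4, 1) = 1, so the empirical formula equals the molecular formula.

C6H11ClO4S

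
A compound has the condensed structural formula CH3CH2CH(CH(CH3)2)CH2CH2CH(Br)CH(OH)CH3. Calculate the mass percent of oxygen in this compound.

6.37%

Atom tally by fragment:
  CH3 → C:1 H:3
  CH2 → C:1 H:2
  CH(CH(CH3)2) → C:4 H:8
  CH2 → C:1 H:2
  CH2 → C:1 H:2
  CH(Br) → C:1 H:1 Br:1
  CH(OH) → C:1 H:2 O:1
  CH3 → C:1 H:3
Element totals:
  C: 11
  H: 23
  Br: 1
  O: 1
Molecular formula: C11H23BrO.
Molar mass = 251.208 g/mol.
Mass from O: 1 × 15.999 = 15.999 g/mol.
%O = 15.999 / 251.208 × 100 = 6.37%.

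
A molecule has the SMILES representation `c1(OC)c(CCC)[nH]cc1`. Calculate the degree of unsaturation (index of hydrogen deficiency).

Atom tally by fragment:
  pyrrole ring core → C:4 H:5 N:1
  (− 2 ring H displaced by substituents)
  + OCH3 → C:1 H:3 O:1
  + CH2CH2CH3 → C:3 H:7
Element totals:
  C: 8
  H: 13
  N: 1
  O: 1
Molecular formula: C8H13NO.
DoU = (2C + 2 + N − H − X) / 2 = (2·8 + 2 + 1 − 13 − 0) / 2 = 3.

3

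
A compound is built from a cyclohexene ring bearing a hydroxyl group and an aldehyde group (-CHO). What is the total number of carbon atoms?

7

Atom tally by fragment:
  cyclohexene ring core → C:6 H:10
  (− 2 ring H displaced by substituents)
  + OH → O:1 H:1
  + CHO → C:1 H:1 O:1
Element totals:
  C: 7
  H: 10
  O: 2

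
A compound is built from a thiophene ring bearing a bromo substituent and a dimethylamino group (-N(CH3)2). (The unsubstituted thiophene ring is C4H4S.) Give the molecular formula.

C6H8BrNS

Atom tally by fragment:
  thiophene ring core → C:4 H:4 S:1
  (− 2 ring H displaced by substituents)
  + Br → Br:1
  + N(CH3)2 → N:1 C:2 H:6
Element totals:
  C: 6
  H: 8
  Br: 1
  N: 1
  S: 1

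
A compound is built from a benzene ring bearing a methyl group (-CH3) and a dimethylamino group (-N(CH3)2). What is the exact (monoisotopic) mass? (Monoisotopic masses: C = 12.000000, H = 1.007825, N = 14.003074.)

Atom tally by fragment:
  benzene ring core → C:6 H:6
  (− 2 ring H displaced by substituents)
  + CH3 → C:1 H:3
  + N(CH3)2 → N:1 C:2 H:6
Element totals:
  C: 9
  H: 13
  N: 1
Molecular formula: C9H13N.
  M = 9(12.0) + 13(1.007825) + 14.003074
    = 108.000000 + 13.101725 + 14.003074 = 135.104799

135.1048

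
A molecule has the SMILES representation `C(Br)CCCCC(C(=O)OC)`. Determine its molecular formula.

Atom tally by fragment:
  BrCH2 → C:1 H:2 Br:1
  CH2 → C:1 H:2
  CH2 → C:1 H:2
  CH2 → C:1 H:2
  CH2 → C:1 H:2
  CH2COOCH3 → C:3 H:5 O:2
Element totals:
  C: 8
  H: 15
  Br: 1
  O: 2

C8H15BrO2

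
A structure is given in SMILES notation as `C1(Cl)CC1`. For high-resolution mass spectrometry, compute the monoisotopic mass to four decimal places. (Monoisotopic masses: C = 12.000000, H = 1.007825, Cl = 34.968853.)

76.0080

Atom tally by fragment:
  cyclopropane ring core → C:3 H:6
  (− 1 ring H displaced by substituents)
  + Cl → Cl:1
Element totals:
  C: 3
  H: 5
  Cl: 1
Molecular formula: C3H5Cl.
  M = 3(12.0) + 5(1.007825) + 34.968853
    = 36.000000 + 5.039125 + 34.968853 = 76.007978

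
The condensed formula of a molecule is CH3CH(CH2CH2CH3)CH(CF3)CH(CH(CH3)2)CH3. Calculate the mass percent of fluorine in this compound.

Atom tally by fragment:
  CH3 → C:1 H:3
  CH(CH2CH2CH3) → C:4 H:8
  CH(CF3) → C:2 H:1 F:3
  CH(CH(CH3)2) → C:4 H:8
  CH3 → C:1 H:3
Element totals:
  C: 12
  H: 23
  F: 3
Molecular formula: C12H23F3.
Molar mass = 224.310 g/mol.
Mass from F: 3 × 18.998 = 56.994 g/mol.
%F = 56.994 / 224.310 × 100 = 25.41%.

25.41%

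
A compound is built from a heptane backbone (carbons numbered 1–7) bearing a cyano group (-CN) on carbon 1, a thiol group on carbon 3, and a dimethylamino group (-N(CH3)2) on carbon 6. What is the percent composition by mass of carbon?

Atom tally by fragment:
  NCCH2 → C:2 H:2 N:1
  CH2 → C:1 H:2
  CH(SH) → C:1 H:2 S:1
  CH2 → C:1 H:2
  CH2 → C:1 H:2
  CH(N(CH3)2) → C:3 H:7 N:1
  CH3 → C:1 H:3
Element totals:
  C: 10
  H: 20
  N: 2
  S: 1
Molecular formula: C10H20N2S.
Molar mass = 200.344 g/mol.
Mass from C: 10 × 12.011 = 120.110 g/mol.
%C = 120.110 / 200.344 × 100 = 59.95%.

59.95%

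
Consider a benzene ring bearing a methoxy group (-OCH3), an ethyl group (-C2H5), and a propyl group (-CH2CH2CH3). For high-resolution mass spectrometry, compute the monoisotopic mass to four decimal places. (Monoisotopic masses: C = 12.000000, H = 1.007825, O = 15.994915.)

178.1358

Atom tally by fragment:
  benzene ring core → C:6 H:6
  (− 3 ring H displaced by substituents)
  + OCH3 → C:1 H:3 O:1
  + C2H5 → C:2 H:5
  + CH2CH2CH3 → C:3 H:7
Element totals:
  C: 12
  H: 18
  O: 1
Molecular formula: C12H18O.
  M = 12(12.0) + 18(1.007825) + 15.994915
    = 144.000000 + 18.140850 + 15.994915 = 178.135765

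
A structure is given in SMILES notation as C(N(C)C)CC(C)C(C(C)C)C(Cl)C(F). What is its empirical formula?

C12H25ClFN

Atom tally by fragment:
  (CH3)2NCH2 → C:3 H:8 N:1
  CH2 → C:1 H:2
  CH(CH3) → C:2 H:4
  CH(CH(CH3)2) → C:4 H:8
  CH(Cl) → C:1 H:1 Cl:1
  CH2F → C:1 H:2 F:1
Element totals:
  C: 12
  H: 25
  Cl: 1
  F: 1
  N: 1
Molecular formula: C12H25ClFN.
gcd of subscripts (12, 1, 1, 25, 1) = 1, so the empirical formula equals the molecular formula.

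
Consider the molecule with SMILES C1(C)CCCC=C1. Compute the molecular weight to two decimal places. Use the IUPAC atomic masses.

Atom tally by fragment:
  cyclohexene ring core → C:6 H:10
  (− 1 ring H displaced by substituents)
  + CH3 → C:1 H:3
Element totals:
  C: 7
  H: 12
Molecular formula: C7H12.
  M = 7(12.011) + 12(1.008)
    = 84.077 + 12.096 = 96.173

96.17 g/mol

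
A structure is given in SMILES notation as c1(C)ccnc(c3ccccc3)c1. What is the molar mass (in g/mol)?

169.23 g/mol

Atom tally by fragment:
  pyridine ring core → C:5 H:5 N:1
  (− 2 ring H displaced by substituents)
  + CH3 → C:1 H:3
  + C6H5 → C:6 H:5
Element totals:
  C: 12
  H: 11
  N: 1
Molecular formula: C12H11N.
  M = 12(12.011) + 11(1.008) + 14.007
    = 144.132 + 11.088 + 14.007 = 169.227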